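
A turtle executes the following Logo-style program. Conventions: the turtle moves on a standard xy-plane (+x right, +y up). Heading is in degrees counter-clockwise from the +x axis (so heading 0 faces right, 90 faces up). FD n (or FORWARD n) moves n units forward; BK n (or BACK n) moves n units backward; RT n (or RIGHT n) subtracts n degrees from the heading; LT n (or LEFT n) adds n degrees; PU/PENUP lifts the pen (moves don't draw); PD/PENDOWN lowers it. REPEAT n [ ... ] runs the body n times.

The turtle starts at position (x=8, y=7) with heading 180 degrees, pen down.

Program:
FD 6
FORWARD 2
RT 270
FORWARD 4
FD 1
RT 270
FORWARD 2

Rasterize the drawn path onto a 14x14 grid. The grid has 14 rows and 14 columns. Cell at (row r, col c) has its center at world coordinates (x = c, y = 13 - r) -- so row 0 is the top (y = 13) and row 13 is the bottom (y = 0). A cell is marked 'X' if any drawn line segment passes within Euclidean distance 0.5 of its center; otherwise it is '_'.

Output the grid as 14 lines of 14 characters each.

Answer: ______________
______________
______________
______________
______________
______________
XXXXXXXXX_____
X_____________
X_____________
X_____________
X_____________
XXX___________
______________
______________

Derivation:
Segment 0: (8,7) -> (2,7)
Segment 1: (2,7) -> (0,7)
Segment 2: (0,7) -> (0,3)
Segment 3: (0,3) -> (0,2)
Segment 4: (0,2) -> (2,2)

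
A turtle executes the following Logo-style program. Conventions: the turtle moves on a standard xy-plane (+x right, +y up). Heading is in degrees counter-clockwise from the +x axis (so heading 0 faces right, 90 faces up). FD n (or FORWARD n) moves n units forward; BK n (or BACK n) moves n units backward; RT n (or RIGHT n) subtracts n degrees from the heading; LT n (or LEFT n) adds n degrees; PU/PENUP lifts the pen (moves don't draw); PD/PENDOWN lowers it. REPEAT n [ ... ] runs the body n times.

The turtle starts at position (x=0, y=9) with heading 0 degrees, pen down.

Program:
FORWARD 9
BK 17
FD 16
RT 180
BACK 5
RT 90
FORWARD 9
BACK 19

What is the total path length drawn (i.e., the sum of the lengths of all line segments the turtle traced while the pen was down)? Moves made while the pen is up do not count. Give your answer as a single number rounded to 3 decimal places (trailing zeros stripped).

Answer: 75

Derivation:
Executing turtle program step by step:
Start: pos=(0,9), heading=0, pen down
FD 9: (0,9) -> (9,9) [heading=0, draw]
BK 17: (9,9) -> (-8,9) [heading=0, draw]
FD 16: (-8,9) -> (8,9) [heading=0, draw]
RT 180: heading 0 -> 180
BK 5: (8,9) -> (13,9) [heading=180, draw]
RT 90: heading 180 -> 90
FD 9: (13,9) -> (13,18) [heading=90, draw]
BK 19: (13,18) -> (13,-1) [heading=90, draw]
Final: pos=(13,-1), heading=90, 6 segment(s) drawn

Segment lengths:
  seg 1: (0,9) -> (9,9), length = 9
  seg 2: (9,9) -> (-8,9), length = 17
  seg 3: (-8,9) -> (8,9), length = 16
  seg 4: (8,9) -> (13,9), length = 5
  seg 5: (13,9) -> (13,18), length = 9
  seg 6: (13,18) -> (13,-1), length = 19
Total = 75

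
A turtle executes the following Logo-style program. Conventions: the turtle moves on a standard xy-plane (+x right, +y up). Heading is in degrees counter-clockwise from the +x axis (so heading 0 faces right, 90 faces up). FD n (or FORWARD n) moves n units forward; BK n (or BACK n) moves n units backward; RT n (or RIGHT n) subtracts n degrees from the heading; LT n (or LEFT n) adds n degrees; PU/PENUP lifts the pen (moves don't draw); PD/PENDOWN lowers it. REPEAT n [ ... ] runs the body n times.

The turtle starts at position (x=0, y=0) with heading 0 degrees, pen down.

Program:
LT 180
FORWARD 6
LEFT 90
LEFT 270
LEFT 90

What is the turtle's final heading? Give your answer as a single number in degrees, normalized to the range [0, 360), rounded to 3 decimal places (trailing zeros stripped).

Executing turtle program step by step:
Start: pos=(0,0), heading=0, pen down
LT 180: heading 0 -> 180
FD 6: (0,0) -> (-6,0) [heading=180, draw]
LT 90: heading 180 -> 270
LT 270: heading 270 -> 180
LT 90: heading 180 -> 270
Final: pos=(-6,0), heading=270, 1 segment(s) drawn

Answer: 270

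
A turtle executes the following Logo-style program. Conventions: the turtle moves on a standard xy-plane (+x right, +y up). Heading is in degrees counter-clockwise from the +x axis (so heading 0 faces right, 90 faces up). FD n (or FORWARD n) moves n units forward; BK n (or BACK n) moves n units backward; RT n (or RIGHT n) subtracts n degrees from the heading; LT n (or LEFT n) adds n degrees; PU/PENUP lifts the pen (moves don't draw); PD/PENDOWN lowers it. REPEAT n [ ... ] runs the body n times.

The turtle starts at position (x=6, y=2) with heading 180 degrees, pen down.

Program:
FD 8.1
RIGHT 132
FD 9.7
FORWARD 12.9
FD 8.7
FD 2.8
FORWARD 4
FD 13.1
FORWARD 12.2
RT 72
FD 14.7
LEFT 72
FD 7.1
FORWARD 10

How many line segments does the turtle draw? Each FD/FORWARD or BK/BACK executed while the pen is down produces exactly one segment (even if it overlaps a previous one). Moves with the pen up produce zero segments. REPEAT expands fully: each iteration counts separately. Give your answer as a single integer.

Executing turtle program step by step:
Start: pos=(6,2), heading=180, pen down
FD 8.1: (6,2) -> (-2.1,2) [heading=180, draw]
RT 132: heading 180 -> 48
FD 9.7: (-2.1,2) -> (4.391,9.209) [heading=48, draw]
FD 12.9: (4.391,9.209) -> (13.022,18.795) [heading=48, draw]
FD 8.7: (13.022,18.795) -> (18.844,25.26) [heading=48, draw]
FD 2.8: (18.844,25.26) -> (20.717,27.341) [heading=48, draw]
FD 4: (20.717,27.341) -> (23.394,30.314) [heading=48, draw]
FD 13.1: (23.394,30.314) -> (32.159,40.049) [heading=48, draw]
FD 12.2: (32.159,40.049) -> (40.323,49.115) [heading=48, draw]
RT 72: heading 48 -> 336
FD 14.7: (40.323,49.115) -> (53.752,43.136) [heading=336, draw]
LT 72: heading 336 -> 48
FD 7.1: (53.752,43.136) -> (58.503,48.413) [heading=48, draw]
FD 10: (58.503,48.413) -> (65.194,55.844) [heading=48, draw]
Final: pos=(65.194,55.844), heading=48, 11 segment(s) drawn
Segments drawn: 11

Answer: 11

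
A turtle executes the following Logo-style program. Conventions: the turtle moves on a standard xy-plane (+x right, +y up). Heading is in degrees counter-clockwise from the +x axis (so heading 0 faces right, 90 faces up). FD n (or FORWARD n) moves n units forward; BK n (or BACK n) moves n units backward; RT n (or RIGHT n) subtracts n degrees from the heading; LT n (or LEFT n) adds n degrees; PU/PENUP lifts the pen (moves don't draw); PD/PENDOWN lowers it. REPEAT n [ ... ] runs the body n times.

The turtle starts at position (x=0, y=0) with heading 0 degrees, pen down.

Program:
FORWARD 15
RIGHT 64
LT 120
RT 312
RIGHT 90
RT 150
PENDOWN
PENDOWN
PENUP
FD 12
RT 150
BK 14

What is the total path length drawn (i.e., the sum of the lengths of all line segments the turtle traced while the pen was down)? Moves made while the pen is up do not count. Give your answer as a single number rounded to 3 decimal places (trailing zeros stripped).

Executing turtle program step by step:
Start: pos=(0,0), heading=0, pen down
FD 15: (0,0) -> (15,0) [heading=0, draw]
RT 64: heading 0 -> 296
LT 120: heading 296 -> 56
RT 312: heading 56 -> 104
RT 90: heading 104 -> 14
RT 150: heading 14 -> 224
PD: pen down
PD: pen down
PU: pen up
FD 12: (15,0) -> (6.368,-8.336) [heading=224, move]
RT 150: heading 224 -> 74
BK 14: (6.368,-8.336) -> (2.509,-21.794) [heading=74, move]
Final: pos=(2.509,-21.794), heading=74, 1 segment(s) drawn

Segment lengths:
  seg 1: (0,0) -> (15,0), length = 15
Total = 15

Answer: 15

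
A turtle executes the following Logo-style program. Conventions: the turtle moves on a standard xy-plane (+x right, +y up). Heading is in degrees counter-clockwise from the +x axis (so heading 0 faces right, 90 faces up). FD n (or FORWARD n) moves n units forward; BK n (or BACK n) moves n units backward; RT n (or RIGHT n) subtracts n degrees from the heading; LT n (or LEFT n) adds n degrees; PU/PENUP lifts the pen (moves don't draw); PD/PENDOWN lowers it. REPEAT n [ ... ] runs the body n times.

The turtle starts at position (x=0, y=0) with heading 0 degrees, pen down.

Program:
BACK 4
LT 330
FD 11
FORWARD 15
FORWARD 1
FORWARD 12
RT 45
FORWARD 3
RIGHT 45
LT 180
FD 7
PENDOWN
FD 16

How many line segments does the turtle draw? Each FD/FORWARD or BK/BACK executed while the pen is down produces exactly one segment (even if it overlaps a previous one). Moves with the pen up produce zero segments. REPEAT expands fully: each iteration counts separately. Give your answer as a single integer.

Executing turtle program step by step:
Start: pos=(0,0), heading=0, pen down
BK 4: (0,0) -> (-4,0) [heading=0, draw]
LT 330: heading 0 -> 330
FD 11: (-4,0) -> (5.526,-5.5) [heading=330, draw]
FD 15: (5.526,-5.5) -> (18.517,-13) [heading=330, draw]
FD 1: (18.517,-13) -> (19.383,-13.5) [heading=330, draw]
FD 12: (19.383,-13.5) -> (29.775,-19.5) [heading=330, draw]
RT 45: heading 330 -> 285
FD 3: (29.775,-19.5) -> (30.551,-22.398) [heading=285, draw]
RT 45: heading 285 -> 240
LT 180: heading 240 -> 60
FD 7: (30.551,-22.398) -> (34.051,-16.336) [heading=60, draw]
PD: pen down
FD 16: (34.051,-16.336) -> (42.051,-2.479) [heading=60, draw]
Final: pos=(42.051,-2.479), heading=60, 8 segment(s) drawn
Segments drawn: 8

Answer: 8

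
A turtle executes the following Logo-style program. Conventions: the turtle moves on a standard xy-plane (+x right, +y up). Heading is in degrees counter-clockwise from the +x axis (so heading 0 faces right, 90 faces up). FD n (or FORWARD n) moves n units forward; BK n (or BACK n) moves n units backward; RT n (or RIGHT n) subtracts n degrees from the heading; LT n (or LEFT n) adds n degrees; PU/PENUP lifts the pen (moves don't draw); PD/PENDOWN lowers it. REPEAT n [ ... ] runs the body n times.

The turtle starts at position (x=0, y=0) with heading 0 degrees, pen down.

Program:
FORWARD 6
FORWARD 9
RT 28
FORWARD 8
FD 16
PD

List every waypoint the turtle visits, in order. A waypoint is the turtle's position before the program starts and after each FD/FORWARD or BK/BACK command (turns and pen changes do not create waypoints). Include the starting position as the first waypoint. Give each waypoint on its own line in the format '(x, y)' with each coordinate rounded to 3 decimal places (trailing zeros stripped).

Answer: (0, 0)
(6, 0)
(15, 0)
(22.064, -3.756)
(36.191, -11.267)

Derivation:
Executing turtle program step by step:
Start: pos=(0,0), heading=0, pen down
FD 6: (0,0) -> (6,0) [heading=0, draw]
FD 9: (6,0) -> (15,0) [heading=0, draw]
RT 28: heading 0 -> 332
FD 8: (15,0) -> (22.064,-3.756) [heading=332, draw]
FD 16: (22.064,-3.756) -> (36.191,-11.267) [heading=332, draw]
PD: pen down
Final: pos=(36.191,-11.267), heading=332, 4 segment(s) drawn
Waypoints (5 total):
(0, 0)
(6, 0)
(15, 0)
(22.064, -3.756)
(36.191, -11.267)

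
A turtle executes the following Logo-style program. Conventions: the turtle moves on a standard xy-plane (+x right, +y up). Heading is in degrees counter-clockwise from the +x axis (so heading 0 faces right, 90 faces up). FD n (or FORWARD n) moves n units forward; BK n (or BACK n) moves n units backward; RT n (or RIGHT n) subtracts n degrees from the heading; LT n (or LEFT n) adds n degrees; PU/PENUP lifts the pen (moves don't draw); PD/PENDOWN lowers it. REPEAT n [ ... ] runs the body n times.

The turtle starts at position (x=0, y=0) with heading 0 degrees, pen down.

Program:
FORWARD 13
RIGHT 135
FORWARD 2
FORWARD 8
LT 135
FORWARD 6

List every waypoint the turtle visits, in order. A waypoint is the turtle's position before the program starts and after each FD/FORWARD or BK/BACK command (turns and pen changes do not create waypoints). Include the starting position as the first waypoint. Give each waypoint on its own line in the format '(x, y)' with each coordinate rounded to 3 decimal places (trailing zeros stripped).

Answer: (0, 0)
(13, 0)
(11.586, -1.414)
(5.929, -7.071)
(11.929, -7.071)

Derivation:
Executing turtle program step by step:
Start: pos=(0,0), heading=0, pen down
FD 13: (0,0) -> (13,0) [heading=0, draw]
RT 135: heading 0 -> 225
FD 2: (13,0) -> (11.586,-1.414) [heading=225, draw]
FD 8: (11.586,-1.414) -> (5.929,-7.071) [heading=225, draw]
LT 135: heading 225 -> 0
FD 6: (5.929,-7.071) -> (11.929,-7.071) [heading=0, draw]
Final: pos=(11.929,-7.071), heading=0, 4 segment(s) drawn
Waypoints (5 total):
(0, 0)
(13, 0)
(11.586, -1.414)
(5.929, -7.071)
(11.929, -7.071)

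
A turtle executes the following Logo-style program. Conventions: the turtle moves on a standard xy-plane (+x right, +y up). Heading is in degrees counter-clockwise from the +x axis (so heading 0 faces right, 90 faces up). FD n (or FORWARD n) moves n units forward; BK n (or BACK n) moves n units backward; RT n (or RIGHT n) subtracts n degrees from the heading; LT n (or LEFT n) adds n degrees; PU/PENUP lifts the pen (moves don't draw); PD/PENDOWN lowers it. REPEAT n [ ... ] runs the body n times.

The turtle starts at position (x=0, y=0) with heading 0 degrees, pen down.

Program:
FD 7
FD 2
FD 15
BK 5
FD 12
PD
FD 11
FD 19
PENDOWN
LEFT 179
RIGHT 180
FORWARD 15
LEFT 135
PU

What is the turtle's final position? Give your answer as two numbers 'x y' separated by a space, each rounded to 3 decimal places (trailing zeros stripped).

Executing turtle program step by step:
Start: pos=(0,0), heading=0, pen down
FD 7: (0,0) -> (7,0) [heading=0, draw]
FD 2: (7,0) -> (9,0) [heading=0, draw]
FD 15: (9,0) -> (24,0) [heading=0, draw]
BK 5: (24,0) -> (19,0) [heading=0, draw]
FD 12: (19,0) -> (31,0) [heading=0, draw]
PD: pen down
FD 11: (31,0) -> (42,0) [heading=0, draw]
FD 19: (42,0) -> (61,0) [heading=0, draw]
PD: pen down
LT 179: heading 0 -> 179
RT 180: heading 179 -> 359
FD 15: (61,0) -> (75.998,-0.262) [heading=359, draw]
LT 135: heading 359 -> 134
PU: pen up
Final: pos=(75.998,-0.262), heading=134, 8 segment(s) drawn

Answer: 75.998 -0.262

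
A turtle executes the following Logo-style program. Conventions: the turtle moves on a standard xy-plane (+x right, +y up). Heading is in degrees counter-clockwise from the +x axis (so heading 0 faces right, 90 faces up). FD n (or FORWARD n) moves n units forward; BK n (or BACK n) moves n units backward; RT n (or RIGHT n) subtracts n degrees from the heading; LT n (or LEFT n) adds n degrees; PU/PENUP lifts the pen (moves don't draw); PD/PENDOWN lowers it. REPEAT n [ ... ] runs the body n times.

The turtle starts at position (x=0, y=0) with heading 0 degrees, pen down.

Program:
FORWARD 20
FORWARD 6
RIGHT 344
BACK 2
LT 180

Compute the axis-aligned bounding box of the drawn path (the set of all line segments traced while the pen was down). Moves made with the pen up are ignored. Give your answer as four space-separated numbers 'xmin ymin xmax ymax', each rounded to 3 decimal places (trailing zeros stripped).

Answer: 0 -0.551 26 0

Derivation:
Executing turtle program step by step:
Start: pos=(0,0), heading=0, pen down
FD 20: (0,0) -> (20,0) [heading=0, draw]
FD 6: (20,0) -> (26,0) [heading=0, draw]
RT 344: heading 0 -> 16
BK 2: (26,0) -> (24.077,-0.551) [heading=16, draw]
LT 180: heading 16 -> 196
Final: pos=(24.077,-0.551), heading=196, 3 segment(s) drawn

Segment endpoints: x in {0, 20, 24.077, 26}, y in {-0.551, 0}
xmin=0, ymin=-0.551, xmax=26, ymax=0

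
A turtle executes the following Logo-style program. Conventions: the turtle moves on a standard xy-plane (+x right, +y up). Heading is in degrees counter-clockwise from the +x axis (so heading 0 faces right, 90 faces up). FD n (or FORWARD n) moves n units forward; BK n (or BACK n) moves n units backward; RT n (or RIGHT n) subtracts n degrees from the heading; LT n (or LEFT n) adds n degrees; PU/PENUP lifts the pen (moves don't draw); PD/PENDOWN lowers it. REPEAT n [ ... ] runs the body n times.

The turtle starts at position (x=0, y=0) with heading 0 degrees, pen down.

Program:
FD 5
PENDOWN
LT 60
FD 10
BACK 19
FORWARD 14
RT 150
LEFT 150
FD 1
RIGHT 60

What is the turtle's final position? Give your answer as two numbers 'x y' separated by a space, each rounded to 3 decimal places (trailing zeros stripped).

Answer: 8 5.196

Derivation:
Executing turtle program step by step:
Start: pos=(0,0), heading=0, pen down
FD 5: (0,0) -> (5,0) [heading=0, draw]
PD: pen down
LT 60: heading 0 -> 60
FD 10: (5,0) -> (10,8.66) [heading=60, draw]
BK 19: (10,8.66) -> (0.5,-7.794) [heading=60, draw]
FD 14: (0.5,-7.794) -> (7.5,4.33) [heading=60, draw]
RT 150: heading 60 -> 270
LT 150: heading 270 -> 60
FD 1: (7.5,4.33) -> (8,5.196) [heading=60, draw]
RT 60: heading 60 -> 0
Final: pos=(8,5.196), heading=0, 5 segment(s) drawn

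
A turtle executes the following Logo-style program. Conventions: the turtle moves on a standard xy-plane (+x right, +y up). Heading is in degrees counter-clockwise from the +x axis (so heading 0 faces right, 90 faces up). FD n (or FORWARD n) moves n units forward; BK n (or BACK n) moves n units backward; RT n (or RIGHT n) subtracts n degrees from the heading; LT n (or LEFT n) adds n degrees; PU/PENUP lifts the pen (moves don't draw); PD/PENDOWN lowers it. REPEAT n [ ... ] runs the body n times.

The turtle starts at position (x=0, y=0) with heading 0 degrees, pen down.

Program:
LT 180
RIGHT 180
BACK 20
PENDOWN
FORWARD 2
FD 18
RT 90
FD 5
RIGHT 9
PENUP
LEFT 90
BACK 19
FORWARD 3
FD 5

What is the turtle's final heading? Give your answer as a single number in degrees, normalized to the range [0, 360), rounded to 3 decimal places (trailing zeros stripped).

Executing turtle program step by step:
Start: pos=(0,0), heading=0, pen down
LT 180: heading 0 -> 180
RT 180: heading 180 -> 0
BK 20: (0,0) -> (-20,0) [heading=0, draw]
PD: pen down
FD 2: (-20,0) -> (-18,0) [heading=0, draw]
FD 18: (-18,0) -> (0,0) [heading=0, draw]
RT 90: heading 0 -> 270
FD 5: (0,0) -> (0,-5) [heading=270, draw]
RT 9: heading 270 -> 261
PU: pen up
LT 90: heading 261 -> 351
BK 19: (0,-5) -> (-18.766,-2.028) [heading=351, move]
FD 3: (-18.766,-2.028) -> (-15.803,-2.497) [heading=351, move]
FD 5: (-15.803,-2.497) -> (-10.865,-3.279) [heading=351, move]
Final: pos=(-10.865,-3.279), heading=351, 4 segment(s) drawn

Answer: 351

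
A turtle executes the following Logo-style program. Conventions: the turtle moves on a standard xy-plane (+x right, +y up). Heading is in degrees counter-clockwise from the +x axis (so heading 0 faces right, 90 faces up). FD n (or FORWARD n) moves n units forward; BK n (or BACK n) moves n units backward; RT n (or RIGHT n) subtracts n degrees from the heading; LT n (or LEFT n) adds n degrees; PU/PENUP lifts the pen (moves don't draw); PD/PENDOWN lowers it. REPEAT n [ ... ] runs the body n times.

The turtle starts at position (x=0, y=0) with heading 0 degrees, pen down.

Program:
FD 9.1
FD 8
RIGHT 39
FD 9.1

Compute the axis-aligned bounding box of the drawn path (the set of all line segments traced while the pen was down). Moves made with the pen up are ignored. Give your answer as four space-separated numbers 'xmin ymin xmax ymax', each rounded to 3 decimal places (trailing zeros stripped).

Answer: 0 -5.727 24.172 0

Derivation:
Executing turtle program step by step:
Start: pos=(0,0), heading=0, pen down
FD 9.1: (0,0) -> (9.1,0) [heading=0, draw]
FD 8: (9.1,0) -> (17.1,0) [heading=0, draw]
RT 39: heading 0 -> 321
FD 9.1: (17.1,0) -> (24.172,-5.727) [heading=321, draw]
Final: pos=(24.172,-5.727), heading=321, 3 segment(s) drawn

Segment endpoints: x in {0, 9.1, 17.1, 24.172}, y in {-5.727, 0}
xmin=0, ymin=-5.727, xmax=24.172, ymax=0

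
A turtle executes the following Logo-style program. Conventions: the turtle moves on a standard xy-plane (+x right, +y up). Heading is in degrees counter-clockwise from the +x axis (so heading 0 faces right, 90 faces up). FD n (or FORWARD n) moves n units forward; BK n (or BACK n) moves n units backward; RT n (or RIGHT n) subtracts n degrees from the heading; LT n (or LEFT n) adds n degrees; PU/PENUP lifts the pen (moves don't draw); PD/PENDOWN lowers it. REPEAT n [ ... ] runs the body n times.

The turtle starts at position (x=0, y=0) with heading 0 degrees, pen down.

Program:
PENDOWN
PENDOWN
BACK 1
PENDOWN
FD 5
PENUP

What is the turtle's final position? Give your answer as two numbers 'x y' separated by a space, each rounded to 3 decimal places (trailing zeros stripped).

Executing turtle program step by step:
Start: pos=(0,0), heading=0, pen down
PD: pen down
PD: pen down
BK 1: (0,0) -> (-1,0) [heading=0, draw]
PD: pen down
FD 5: (-1,0) -> (4,0) [heading=0, draw]
PU: pen up
Final: pos=(4,0), heading=0, 2 segment(s) drawn

Answer: 4 0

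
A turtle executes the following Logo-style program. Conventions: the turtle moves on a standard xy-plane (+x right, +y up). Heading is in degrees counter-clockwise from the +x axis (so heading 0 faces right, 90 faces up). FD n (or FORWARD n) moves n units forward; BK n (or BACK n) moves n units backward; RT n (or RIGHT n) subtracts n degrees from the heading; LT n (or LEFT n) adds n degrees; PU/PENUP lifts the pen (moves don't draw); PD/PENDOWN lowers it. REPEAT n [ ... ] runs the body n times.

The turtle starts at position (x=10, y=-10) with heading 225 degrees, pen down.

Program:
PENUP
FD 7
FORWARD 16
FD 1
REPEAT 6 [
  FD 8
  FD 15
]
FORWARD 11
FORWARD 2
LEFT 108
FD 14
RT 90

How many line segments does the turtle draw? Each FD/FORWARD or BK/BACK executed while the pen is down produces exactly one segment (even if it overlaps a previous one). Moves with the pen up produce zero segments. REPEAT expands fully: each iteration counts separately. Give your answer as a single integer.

Answer: 0

Derivation:
Executing turtle program step by step:
Start: pos=(10,-10), heading=225, pen down
PU: pen up
FD 7: (10,-10) -> (5.05,-14.95) [heading=225, move]
FD 16: (5.05,-14.95) -> (-6.263,-26.263) [heading=225, move]
FD 1: (-6.263,-26.263) -> (-6.971,-26.971) [heading=225, move]
REPEAT 6 [
  -- iteration 1/6 --
  FD 8: (-6.971,-26.971) -> (-12.627,-32.627) [heading=225, move]
  FD 15: (-12.627,-32.627) -> (-23.234,-43.234) [heading=225, move]
  -- iteration 2/6 --
  FD 8: (-23.234,-43.234) -> (-28.891,-48.891) [heading=225, move]
  FD 15: (-28.891,-48.891) -> (-39.497,-59.497) [heading=225, move]
  -- iteration 3/6 --
  FD 8: (-39.497,-59.497) -> (-45.154,-65.154) [heading=225, move]
  FD 15: (-45.154,-65.154) -> (-55.761,-75.761) [heading=225, move]
  -- iteration 4/6 --
  FD 8: (-55.761,-75.761) -> (-61.418,-81.418) [heading=225, move]
  FD 15: (-61.418,-81.418) -> (-72.024,-92.024) [heading=225, move]
  -- iteration 5/6 --
  FD 8: (-72.024,-92.024) -> (-77.681,-97.681) [heading=225, move]
  FD 15: (-77.681,-97.681) -> (-88.288,-108.288) [heading=225, move]
  -- iteration 6/6 --
  FD 8: (-88.288,-108.288) -> (-93.945,-113.945) [heading=225, move]
  FD 15: (-93.945,-113.945) -> (-104.551,-124.551) [heading=225, move]
]
FD 11: (-104.551,-124.551) -> (-112.329,-132.329) [heading=225, move]
FD 2: (-112.329,-132.329) -> (-113.744,-133.744) [heading=225, move]
LT 108: heading 225 -> 333
FD 14: (-113.744,-133.744) -> (-101.27,-140.1) [heading=333, move]
RT 90: heading 333 -> 243
Final: pos=(-101.27,-140.1), heading=243, 0 segment(s) drawn
Segments drawn: 0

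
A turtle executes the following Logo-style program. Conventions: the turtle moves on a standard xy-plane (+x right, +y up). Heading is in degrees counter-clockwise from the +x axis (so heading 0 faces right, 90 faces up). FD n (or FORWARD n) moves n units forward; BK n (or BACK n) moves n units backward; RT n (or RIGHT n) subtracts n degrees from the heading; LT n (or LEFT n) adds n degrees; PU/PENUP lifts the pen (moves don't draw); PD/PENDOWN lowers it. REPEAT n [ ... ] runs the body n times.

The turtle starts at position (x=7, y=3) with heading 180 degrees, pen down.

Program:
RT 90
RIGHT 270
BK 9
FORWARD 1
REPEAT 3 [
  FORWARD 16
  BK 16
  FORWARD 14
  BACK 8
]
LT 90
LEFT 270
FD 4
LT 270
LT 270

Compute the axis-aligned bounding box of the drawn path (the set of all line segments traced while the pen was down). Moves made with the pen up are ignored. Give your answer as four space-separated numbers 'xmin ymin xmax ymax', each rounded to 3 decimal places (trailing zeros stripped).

Executing turtle program step by step:
Start: pos=(7,3), heading=180, pen down
RT 90: heading 180 -> 90
RT 270: heading 90 -> 180
BK 9: (7,3) -> (16,3) [heading=180, draw]
FD 1: (16,3) -> (15,3) [heading=180, draw]
REPEAT 3 [
  -- iteration 1/3 --
  FD 16: (15,3) -> (-1,3) [heading=180, draw]
  BK 16: (-1,3) -> (15,3) [heading=180, draw]
  FD 14: (15,3) -> (1,3) [heading=180, draw]
  BK 8: (1,3) -> (9,3) [heading=180, draw]
  -- iteration 2/3 --
  FD 16: (9,3) -> (-7,3) [heading=180, draw]
  BK 16: (-7,3) -> (9,3) [heading=180, draw]
  FD 14: (9,3) -> (-5,3) [heading=180, draw]
  BK 8: (-5,3) -> (3,3) [heading=180, draw]
  -- iteration 3/3 --
  FD 16: (3,3) -> (-13,3) [heading=180, draw]
  BK 16: (-13,3) -> (3,3) [heading=180, draw]
  FD 14: (3,3) -> (-11,3) [heading=180, draw]
  BK 8: (-11,3) -> (-3,3) [heading=180, draw]
]
LT 90: heading 180 -> 270
LT 270: heading 270 -> 180
FD 4: (-3,3) -> (-7,3) [heading=180, draw]
LT 270: heading 180 -> 90
LT 270: heading 90 -> 0
Final: pos=(-7,3), heading=0, 15 segment(s) drawn

Segment endpoints: x in {-13, -11, -7, -5, -3, -1, 1, 3, 7, 9, 15, 16}, y in {3, 3, 3, 3, 3, 3}
xmin=-13, ymin=3, xmax=16, ymax=3

Answer: -13 3 16 3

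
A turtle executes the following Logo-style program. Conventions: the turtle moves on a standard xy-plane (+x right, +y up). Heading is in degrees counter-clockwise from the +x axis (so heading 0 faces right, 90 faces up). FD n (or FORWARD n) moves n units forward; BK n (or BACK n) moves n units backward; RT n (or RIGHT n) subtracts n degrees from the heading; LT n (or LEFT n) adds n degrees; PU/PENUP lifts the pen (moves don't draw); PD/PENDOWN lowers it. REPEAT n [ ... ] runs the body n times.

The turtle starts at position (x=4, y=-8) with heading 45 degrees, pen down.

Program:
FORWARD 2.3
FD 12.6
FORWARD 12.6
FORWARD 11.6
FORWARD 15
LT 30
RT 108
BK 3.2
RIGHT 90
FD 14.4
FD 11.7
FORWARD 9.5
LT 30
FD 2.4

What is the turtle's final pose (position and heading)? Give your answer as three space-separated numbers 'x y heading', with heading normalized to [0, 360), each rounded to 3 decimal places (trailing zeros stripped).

Executing turtle program step by step:
Start: pos=(4,-8), heading=45, pen down
FD 2.3: (4,-8) -> (5.626,-6.374) [heading=45, draw]
FD 12.6: (5.626,-6.374) -> (14.536,2.536) [heading=45, draw]
FD 12.6: (14.536,2.536) -> (23.445,11.445) [heading=45, draw]
FD 11.6: (23.445,11.445) -> (31.648,19.648) [heading=45, draw]
FD 15: (31.648,19.648) -> (42.254,30.254) [heading=45, draw]
LT 30: heading 45 -> 75
RT 108: heading 75 -> 327
BK 3.2: (42.254,30.254) -> (39.571,31.997) [heading=327, draw]
RT 90: heading 327 -> 237
FD 14.4: (39.571,31.997) -> (31.728,19.92) [heading=237, draw]
FD 11.7: (31.728,19.92) -> (25.356,10.108) [heading=237, draw]
FD 9.5: (25.356,10.108) -> (20.182,2.141) [heading=237, draw]
LT 30: heading 237 -> 267
FD 2.4: (20.182,2.141) -> (20.056,-0.256) [heading=267, draw]
Final: pos=(20.056,-0.256), heading=267, 10 segment(s) drawn

Answer: 20.056 -0.256 267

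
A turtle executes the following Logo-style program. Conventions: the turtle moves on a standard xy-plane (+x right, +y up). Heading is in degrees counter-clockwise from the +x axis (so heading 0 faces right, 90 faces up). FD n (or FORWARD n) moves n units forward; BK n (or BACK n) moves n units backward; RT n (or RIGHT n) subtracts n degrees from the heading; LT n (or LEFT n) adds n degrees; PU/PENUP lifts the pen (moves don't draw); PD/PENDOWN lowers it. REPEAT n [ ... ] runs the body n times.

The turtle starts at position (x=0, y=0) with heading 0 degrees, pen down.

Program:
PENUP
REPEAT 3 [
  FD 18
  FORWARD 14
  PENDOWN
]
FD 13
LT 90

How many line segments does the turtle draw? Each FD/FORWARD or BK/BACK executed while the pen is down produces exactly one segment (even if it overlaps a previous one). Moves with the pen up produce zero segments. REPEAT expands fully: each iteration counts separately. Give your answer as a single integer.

Executing turtle program step by step:
Start: pos=(0,0), heading=0, pen down
PU: pen up
REPEAT 3 [
  -- iteration 1/3 --
  FD 18: (0,0) -> (18,0) [heading=0, move]
  FD 14: (18,0) -> (32,0) [heading=0, move]
  PD: pen down
  -- iteration 2/3 --
  FD 18: (32,0) -> (50,0) [heading=0, draw]
  FD 14: (50,0) -> (64,0) [heading=0, draw]
  PD: pen down
  -- iteration 3/3 --
  FD 18: (64,0) -> (82,0) [heading=0, draw]
  FD 14: (82,0) -> (96,0) [heading=0, draw]
  PD: pen down
]
FD 13: (96,0) -> (109,0) [heading=0, draw]
LT 90: heading 0 -> 90
Final: pos=(109,0), heading=90, 5 segment(s) drawn
Segments drawn: 5

Answer: 5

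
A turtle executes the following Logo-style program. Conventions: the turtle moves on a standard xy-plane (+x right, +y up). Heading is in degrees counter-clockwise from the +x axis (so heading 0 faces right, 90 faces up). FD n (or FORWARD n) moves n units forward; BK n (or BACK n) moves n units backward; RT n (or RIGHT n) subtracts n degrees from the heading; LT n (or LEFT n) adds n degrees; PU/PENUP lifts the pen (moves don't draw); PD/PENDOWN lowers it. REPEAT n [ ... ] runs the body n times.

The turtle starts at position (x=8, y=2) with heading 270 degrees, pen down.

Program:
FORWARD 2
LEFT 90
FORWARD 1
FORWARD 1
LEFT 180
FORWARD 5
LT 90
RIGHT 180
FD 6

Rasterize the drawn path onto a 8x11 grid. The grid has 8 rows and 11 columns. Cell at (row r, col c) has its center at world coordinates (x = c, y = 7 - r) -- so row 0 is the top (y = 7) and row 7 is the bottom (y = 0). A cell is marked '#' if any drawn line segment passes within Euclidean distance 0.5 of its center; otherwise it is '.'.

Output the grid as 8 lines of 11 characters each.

Segment 0: (8,2) -> (8,0)
Segment 1: (8,0) -> (9,-0)
Segment 2: (9,-0) -> (10,-0)
Segment 3: (10,-0) -> (5,0)
Segment 4: (5,0) -> (5,6)

Answer: ...........
.....#.....
.....#.....
.....#.....
.....#.....
.....#..#..
.....#..#..
.....######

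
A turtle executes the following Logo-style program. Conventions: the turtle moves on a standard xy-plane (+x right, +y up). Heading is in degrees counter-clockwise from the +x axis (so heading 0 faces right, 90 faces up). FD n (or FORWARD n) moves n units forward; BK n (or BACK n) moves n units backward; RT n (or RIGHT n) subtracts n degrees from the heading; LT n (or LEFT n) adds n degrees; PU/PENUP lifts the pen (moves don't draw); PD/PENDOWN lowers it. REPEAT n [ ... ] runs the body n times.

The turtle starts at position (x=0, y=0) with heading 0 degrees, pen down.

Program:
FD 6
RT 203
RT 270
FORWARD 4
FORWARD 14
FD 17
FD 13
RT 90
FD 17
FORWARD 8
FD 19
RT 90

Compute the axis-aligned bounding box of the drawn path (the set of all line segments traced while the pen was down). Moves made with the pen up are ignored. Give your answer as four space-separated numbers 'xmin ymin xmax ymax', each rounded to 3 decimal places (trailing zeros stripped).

Answer: -53.257 -44.184 6 0

Derivation:
Executing turtle program step by step:
Start: pos=(0,0), heading=0, pen down
FD 6: (0,0) -> (6,0) [heading=0, draw]
RT 203: heading 0 -> 157
RT 270: heading 157 -> 247
FD 4: (6,0) -> (4.437,-3.682) [heading=247, draw]
FD 14: (4.437,-3.682) -> (-1.033,-16.569) [heading=247, draw]
FD 17: (-1.033,-16.569) -> (-7.676,-32.218) [heading=247, draw]
FD 13: (-7.676,-32.218) -> (-12.755,-44.184) [heading=247, draw]
RT 90: heading 247 -> 157
FD 17: (-12.755,-44.184) -> (-28.404,-37.542) [heading=157, draw]
FD 8: (-28.404,-37.542) -> (-35.768,-34.416) [heading=157, draw]
FD 19: (-35.768,-34.416) -> (-53.257,-26.992) [heading=157, draw]
RT 90: heading 157 -> 67
Final: pos=(-53.257,-26.992), heading=67, 8 segment(s) drawn

Segment endpoints: x in {-53.257, -35.768, -28.404, -12.755, -7.676, -1.033, 0, 4.437, 6}, y in {-44.184, -37.542, -34.416, -32.218, -26.992, -16.569, -3.682, 0}
xmin=-53.257, ymin=-44.184, xmax=6, ymax=0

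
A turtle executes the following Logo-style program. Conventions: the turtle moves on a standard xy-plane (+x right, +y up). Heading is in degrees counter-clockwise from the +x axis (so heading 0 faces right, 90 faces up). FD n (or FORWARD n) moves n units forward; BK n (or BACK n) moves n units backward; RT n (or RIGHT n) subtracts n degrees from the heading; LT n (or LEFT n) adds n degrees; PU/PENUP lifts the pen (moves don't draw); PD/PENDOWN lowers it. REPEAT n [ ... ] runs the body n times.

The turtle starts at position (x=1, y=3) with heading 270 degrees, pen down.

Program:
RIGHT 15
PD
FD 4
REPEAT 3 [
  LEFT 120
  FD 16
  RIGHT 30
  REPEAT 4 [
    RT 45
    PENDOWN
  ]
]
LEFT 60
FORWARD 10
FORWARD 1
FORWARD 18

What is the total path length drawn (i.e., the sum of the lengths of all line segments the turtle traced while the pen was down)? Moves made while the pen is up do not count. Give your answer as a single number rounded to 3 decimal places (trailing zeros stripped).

Executing turtle program step by step:
Start: pos=(1,3), heading=270, pen down
RT 15: heading 270 -> 255
PD: pen down
FD 4: (1,3) -> (-0.035,-0.864) [heading=255, draw]
REPEAT 3 [
  -- iteration 1/3 --
  LT 120: heading 255 -> 15
  FD 16: (-0.035,-0.864) -> (15.42,3.277) [heading=15, draw]
  RT 30: heading 15 -> 345
  REPEAT 4 [
    -- iteration 1/4 --
    RT 45: heading 345 -> 300
    PD: pen down
    -- iteration 2/4 --
    RT 45: heading 300 -> 255
    PD: pen down
    -- iteration 3/4 --
    RT 45: heading 255 -> 210
    PD: pen down
    -- iteration 4/4 --
    RT 45: heading 210 -> 165
    PD: pen down
  ]
  -- iteration 2/3 --
  LT 120: heading 165 -> 285
  FD 16: (15.42,3.277) -> (19.561,-12.177) [heading=285, draw]
  RT 30: heading 285 -> 255
  REPEAT 4 [
    -- iteration 1/4 --
    RT 45: heading 255 -> 210
    PD: pen down
    -- iteration 2/4 --
    RT 45: heading 210 -> 165
    PD: pen down
    -- iteration 3/4 --
    RT 45: heading 165 -> 120
    PD: pen down
    -- iteration 4/4 --
    RT 45: heading 120 -> 75
    PD: pen down
  ]
  -- iteration 3/3 --
  LT 120: heading 75 -> 195
  FD 16: (19.561,-12.177) -> (4.106,-16.319) [heading=195, draw]
  RT 30: heading 195 -> 165
  REPEAT 4 [
    -- iteration 1/4 --
    RT 45: heading 165 -> 120
    PD: pen down
    -- iteration 2/4 --
    RT 45: heading 120 -> 75
    PD: pen down
    -- iteration 3/4 --
    RT 45: heading 75 -> 30
    PD: pen down
    -- iteration 4/4 --
    RT 45: heading 30 -> 345
    PD: pen down
  ]
]
LT 60: heading 345 -> 45
FD 10: (4.106,-16.319) -> (11.177,-9.247) [heading=45, draw]
FD 1: (11.177,-9.247) -> (11.884,-8.54) [heading=45, draw]
FD 18: (11.884,-8.54) -> (24.612,4.188) [heading=45, draw]
Final: pos=(24.612,4.188), heading=45, 7 segment(s) drawn

Segment lengths:
  seg 1: (1,3) -> (-0.035,-0.864), length = 4
  seg 2: (-0.035,-0.864) -> (15.42,3.277), length = 16
  seg 3: (15.42,3.277) -> (19.561,-12.177), length = 16
  seg 4: (19.561,-12.177) -> (4.106,-16.319), length = 16
  seg 5: (4.106,-16.319) -> (11.177,-9.247), length = 10
  seg 6: (11.177,-9.247) -> (11.884,-8.54), length = 1
  seg 7: (11.884,-8.54) -> (24.612,4.188), length = 18
Total = 81

Answer: 81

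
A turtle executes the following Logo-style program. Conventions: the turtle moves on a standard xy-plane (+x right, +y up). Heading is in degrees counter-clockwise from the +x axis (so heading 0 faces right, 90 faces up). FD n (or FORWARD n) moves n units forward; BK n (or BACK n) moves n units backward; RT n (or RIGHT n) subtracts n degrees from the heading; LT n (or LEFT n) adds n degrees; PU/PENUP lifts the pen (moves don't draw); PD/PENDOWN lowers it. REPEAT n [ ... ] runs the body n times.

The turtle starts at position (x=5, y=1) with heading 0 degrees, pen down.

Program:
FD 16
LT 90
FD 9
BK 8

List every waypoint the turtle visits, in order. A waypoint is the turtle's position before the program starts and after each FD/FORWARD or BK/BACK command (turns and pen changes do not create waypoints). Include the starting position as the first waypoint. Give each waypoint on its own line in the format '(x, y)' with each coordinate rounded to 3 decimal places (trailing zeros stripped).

Executing turtle program step by step:
Start: pos=(5,1), heading=0, pen down
FD 16: (5,1) -> (21,1) [heading=0, draw]
LT 90: heading 0 -> 90
FD 9: (21,1) -> (21,10) [heading=90, draw]
BK 8: (21,10) -> (21,2) [heading=90, draw]
Final: pos=(21,2), heading=90, 3 segment(s) drawn
Waypoints (4 total):
(5, 1)
(21, 1)
(21, 10)
(21, 2)

Answer: (5, 1)
(21, 1)
(21, 10)
(21, 2)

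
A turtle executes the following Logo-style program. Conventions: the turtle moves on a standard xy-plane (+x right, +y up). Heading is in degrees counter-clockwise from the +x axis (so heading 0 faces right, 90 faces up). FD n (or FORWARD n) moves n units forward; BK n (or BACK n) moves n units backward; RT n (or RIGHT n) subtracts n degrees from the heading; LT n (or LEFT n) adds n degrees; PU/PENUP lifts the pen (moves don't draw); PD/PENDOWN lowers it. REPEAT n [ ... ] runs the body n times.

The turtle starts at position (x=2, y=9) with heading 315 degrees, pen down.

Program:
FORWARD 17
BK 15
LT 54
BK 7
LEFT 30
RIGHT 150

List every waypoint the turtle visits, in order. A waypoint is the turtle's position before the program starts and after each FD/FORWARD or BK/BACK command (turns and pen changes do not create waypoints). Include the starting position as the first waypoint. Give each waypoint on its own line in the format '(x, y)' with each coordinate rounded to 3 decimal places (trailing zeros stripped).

Executing turtle program step by step:
Start: pos=(2,9), heading=315, pen down
FD 17: (2,9) -> (14.021,-3.021) [heading=315, draw]
BK 15: (14.021,-3.021) -> (3.414,7.586) [heading=315, draw]
LT 54: heading 315 -> 9
BK 7: (3.414,7.586) -> (-3.5,6.491) [heading=9, draw]
LT 30: heading 9 -> 39
RT 150: heading 39 -> 249
Final: pos=(-3.5,6.491), heading=249, 3 segment(s) drawn
Waypoints (4 total):
(2, 9)
(14.021, -3.021)
(3.414, 7.586)
(-3.5, 6.491)

Answer: (2, 9)
(14.021, -3.021)
(3.414, 7.586)
(-3.5, 6.491)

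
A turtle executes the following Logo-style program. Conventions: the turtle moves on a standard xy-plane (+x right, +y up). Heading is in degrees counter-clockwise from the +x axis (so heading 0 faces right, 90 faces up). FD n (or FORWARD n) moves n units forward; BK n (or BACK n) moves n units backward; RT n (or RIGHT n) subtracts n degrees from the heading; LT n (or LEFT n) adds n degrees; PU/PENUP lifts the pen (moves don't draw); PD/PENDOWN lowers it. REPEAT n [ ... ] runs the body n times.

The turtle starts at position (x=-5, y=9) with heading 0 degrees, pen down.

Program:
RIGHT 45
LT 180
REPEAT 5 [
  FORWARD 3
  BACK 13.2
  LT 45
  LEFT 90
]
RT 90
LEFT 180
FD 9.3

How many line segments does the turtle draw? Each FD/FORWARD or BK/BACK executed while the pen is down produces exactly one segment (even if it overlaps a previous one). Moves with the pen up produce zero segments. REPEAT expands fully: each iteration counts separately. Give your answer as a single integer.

Answer: 11

Derivation:
Executing turtle program step by step:
Start: pos=(-5,9), heading=0, pen down
RT 45: heading 0 -> 315
LT 180: heading 315 -> 135
REPEAT 5 [
  -- iteration 1/5 --
  FD 3: (-5,9) -> (-7.121,11.121) [heading=135, draw]
  BK 13.2: (-7.121,11.121) -> (2.212,1.788) [heading=135, draw]
  LT 45: heading 135 -> 180
  LT 90: heading 180 -> 270
  -- iteration 2/5 --
  FD 3: (2.212,1.788) -> (2.212,-1.212) [heading=270, draw]
  BK 13.2: (2.212,-1.212) -> (2.212,11.988) [heading=270, draw]
  LT 45: heading 270 -> 315
  LT 90: heading 315 -> 45
  -- iteration 3/5 --
  FD 3: (2.212,11.988) -> (4.334,14.109) [heading=45, draw]
  BK 13.2: (4.334,14.109) -> (-5,4.775) [heading=45, draw]
  LT 45: heading 45 -> 90
  LT 90: heading 90 -> 180
  -- iteration 4/5 --
  FD 3: (-5,4.775) -> (-8,4.775) [heading=180, draw]
  BK 13.2: (-8,4.775) -> (5.2,4.775) [heading=180, draw]
  LT 45: heading 180 -> 225
  LT 90: heading 225 -> 315
  -- iteration 5/5 --
  FD 3: (5.2,4.775) -> (7.321,2.654) [heading=315, draw]
  BK 13.2: (7.321,2.654) -> (-2.012,11.988) [heading=315, draw]
  LT 45: heading 315 -> 0
  LT 90: heading 0 -> 90
]
RT 90: heading 90 -> 0
LT 180: heading 0 -> 180
FD 9.3: (-2.012,11.988) -> (-11.312,11.988) [heading=180, draw]
Final: pos=(-11.312,11.988), heading=180, 11 segment(s) drawn
Segments drawn: 11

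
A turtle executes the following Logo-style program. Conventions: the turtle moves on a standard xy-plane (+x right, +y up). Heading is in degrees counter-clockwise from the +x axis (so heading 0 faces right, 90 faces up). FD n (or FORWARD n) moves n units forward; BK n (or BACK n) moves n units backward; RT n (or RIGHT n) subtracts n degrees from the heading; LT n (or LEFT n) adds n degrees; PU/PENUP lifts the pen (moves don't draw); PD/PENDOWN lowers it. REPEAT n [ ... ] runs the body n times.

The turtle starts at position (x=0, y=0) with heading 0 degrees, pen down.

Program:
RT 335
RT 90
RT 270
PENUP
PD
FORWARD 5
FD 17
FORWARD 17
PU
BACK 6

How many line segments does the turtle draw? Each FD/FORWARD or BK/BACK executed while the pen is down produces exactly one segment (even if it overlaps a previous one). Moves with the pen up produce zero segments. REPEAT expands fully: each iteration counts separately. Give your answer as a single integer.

Executing turtle program step by step:
Start: pos=(0,0), heading=0, pen down
RT 335: heading 0 -> 25
RT 90: heading 25 -> 295
RT 270: heading 295 -> 25
PU: pen up
PD: pen down
FD 5: (0,0) -> (4.532,2.113) [heading=25, draw]
FD 17: (4.532,2.113) -> (19.939,9.298) [heading=25, draw]
FD 17: (19.939,9.298) -> (35.346,16.482) [heading=25, draw]
PU: pen up
BK 6: (35.346,16.482) -> (29.908,13.946) [heading=25, move]
Final: pos=(29.908,13.946), heading=25, 3 segment(s) drawn
Segments drawn: 3

Answer: 3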